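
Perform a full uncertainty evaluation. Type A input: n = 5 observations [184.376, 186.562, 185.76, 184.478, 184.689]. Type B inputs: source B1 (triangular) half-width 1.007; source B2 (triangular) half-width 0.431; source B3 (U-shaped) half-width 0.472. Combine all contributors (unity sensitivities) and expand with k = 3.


mean = (184.376 + 186.562 + 185.76 + 184.478 + 184.689) / 5 = 185.173
s = sqrt(sum((x - mean)^2)/(n-1)) = 0.95215282
u_A = s / sqrt(n) = 0.95215282 / sqrt(5) = 0.42581569
u_B1 = 1.007 / sqrt(6) = 0.41110603
u_B2 = 0.431 / sqrt(6) = 0.17595501
u_B3 = 0.472 / sqrt(2) = 0.3337544
uc = sqrt(0.42581569^2 + 0.41110603^2 + 0.17595501^2 + 0.3337544^2) = 0.7019112
U = k * uc = 3 * 0.7019112
U = 2.1057

2.1057


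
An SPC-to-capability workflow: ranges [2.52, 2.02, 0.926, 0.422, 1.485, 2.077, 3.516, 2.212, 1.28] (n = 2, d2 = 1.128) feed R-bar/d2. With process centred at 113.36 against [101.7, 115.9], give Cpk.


R_bar = (2.52 + 2.02 + 0.926 + 0.422 + 1.485 + 2.077 + 3.516 + 2.212 + 1.28) / 9 = 1.8286667
sigma = R_bar / d2 = 1.8286667 / 1.128 = 1.6211584
Cp = (USL - LSL)/(6*sigma) = (115.9 - 101.7)/(6*1.6211584) = 1.4599
Cpu = (115.9 - 113.36)/(3*1.6211584) = 0.5223
Cpl = (113.36 - 101.7)/(3*1.6211584) = 2.3975
Cpk = min(Cpu, Cpl) = 0.5223

0.5223


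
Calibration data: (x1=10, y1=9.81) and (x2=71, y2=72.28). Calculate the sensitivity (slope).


slope = (y2 - y1) / (x2 - x1)
= (72.28 - 9.81) / (71 - 10)
= 62.4700 / 61
= 1.0241

1.0241


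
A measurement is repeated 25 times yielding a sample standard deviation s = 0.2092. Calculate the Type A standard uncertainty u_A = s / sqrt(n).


u_A = s / sqrt(n)
u_A = 0.2092 / sqrt(25)
u_A = 0.2092 / 5
u_A = 0.0418

0.0418


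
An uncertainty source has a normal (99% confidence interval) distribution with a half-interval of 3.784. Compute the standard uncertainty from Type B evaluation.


u_B = half_width / 2.576
u_B = 3.784 / 2.576
u_B = 1.4689

1.4689


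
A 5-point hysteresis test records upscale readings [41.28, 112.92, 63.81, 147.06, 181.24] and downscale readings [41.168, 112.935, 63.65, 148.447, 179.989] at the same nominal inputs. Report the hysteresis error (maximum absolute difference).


|41.28 - 41.168| = 0.1120
|112.92 - 112.935| = 0.0150
|63.81 - 63.65| = 0.1600
|147.06 - 148.447| = 1.3870
|181.24 - 179.989| = 1.2510
hysteresis = max(diffs) = 1.3870

1.3870


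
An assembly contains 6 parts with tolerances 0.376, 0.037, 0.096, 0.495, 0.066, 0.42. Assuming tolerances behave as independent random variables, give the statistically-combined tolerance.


RSS = sqrt(0.376^2 + 0.037^2 + 0.096^2 + 0.495^2 + 0.066^2 + 0.42^2)
= sqrt(0.577742)
= 0.7601

0.7601


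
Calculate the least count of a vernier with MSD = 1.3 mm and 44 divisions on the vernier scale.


LC = MSD / n_div
= 1.3 / 44
= 0.0295

0.0295


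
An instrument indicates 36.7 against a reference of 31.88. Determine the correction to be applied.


Correction = standard - reading
= 31.88 - 36.7
= -4.8200

-4.8200


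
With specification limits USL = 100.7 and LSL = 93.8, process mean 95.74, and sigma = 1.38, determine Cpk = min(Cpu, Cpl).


Cpu = (USL - mean) / (3*sigma) = (100.7 - 95.74) / (3*1.38) = 1.1981
Cpl = (mean - LSL) / (3*sigma) = (95.74 - 93.8) / (3*1.38) = 0.4686
Cpk = min(Cpu, Cpl) = 0.4686

0.4686


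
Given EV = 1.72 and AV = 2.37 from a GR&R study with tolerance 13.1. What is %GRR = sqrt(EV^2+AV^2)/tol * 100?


GRR = sqrt(EV^2 + AV^2) = sqrt(1.72^2 + 2.37^2) = 2.9283613
%GRR = GRR / tol * 100 = 2.9283613 / 13.1 * 100
%GRR = 22.3539

22.3539


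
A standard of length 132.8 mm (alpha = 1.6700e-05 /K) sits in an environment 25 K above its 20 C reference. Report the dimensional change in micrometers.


dL = L * alpha * dT
= 132.8 * 1.6700e-05 * 25
= 0.0554440 mm
dL_um = 0.0554440 * 1000 = 55.4440 um

55.4440


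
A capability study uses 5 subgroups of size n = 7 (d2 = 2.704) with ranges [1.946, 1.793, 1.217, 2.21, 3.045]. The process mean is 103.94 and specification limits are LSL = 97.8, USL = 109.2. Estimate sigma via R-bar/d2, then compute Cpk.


R_bar = (1.946 + 1.793 + 1.217 + 2.21 + 3.045) / 5 = 2.0422
sigma = R_bar / d2 = 2.0422 / 2.704 = 0.75525148
Cp = (USL - LSL)/(6*sigma) = (109.2 - 97.8)/(6*0.75525148) = 2.5157
Cpu = (109.2 - 103.94)/(3*0.75525148) = 2.3215
Cpl = (103.94 - 97.8)/(3*0.75525148) = 2.7099
Cpk = min(Cpu, Cpl) = 2.3215

2.3215


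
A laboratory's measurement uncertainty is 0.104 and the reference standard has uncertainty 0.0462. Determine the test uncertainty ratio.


TUR = u_lab / u_ref
= 0.104 / 0.0462
= 2.2511

2.2511


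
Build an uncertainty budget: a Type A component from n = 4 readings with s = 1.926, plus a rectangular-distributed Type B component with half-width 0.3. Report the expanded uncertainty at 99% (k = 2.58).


u_A = s / sqrt(n) = 1.926 / sqrt(4) = 0.963
u_B = half_width / sqrt(3) = 0.3 / sqrt(3) = 0.17320508
uc = sqrt(u_A^2 + u_B^2) = sqrt(0.963^2 + 0.17320508^2) = 0.97845235
U = k * uc = 2.58 * 0.97845235
U = 2.5244

2.5244


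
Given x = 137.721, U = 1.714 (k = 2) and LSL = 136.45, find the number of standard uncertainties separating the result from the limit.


u = U / k = 1.714 / 2 = 0.857
margin = |LSL - x| = |136.45 - 137.721| = 1.271
z = margin / u = 1.271 / 0.857
z = 1.4831

1.4831


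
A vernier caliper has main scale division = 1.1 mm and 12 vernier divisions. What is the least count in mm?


LC = MSD / n_div
= 1.1 / 12
= 0.0917

0.0917


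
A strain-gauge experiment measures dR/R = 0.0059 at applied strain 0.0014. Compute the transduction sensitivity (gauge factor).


GF = (dR/R) / epsilon
= 0.0059 / 0.0014
= 4.2143

4.2143


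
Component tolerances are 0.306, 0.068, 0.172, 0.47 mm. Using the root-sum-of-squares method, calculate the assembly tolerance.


RSS = sqrt(0.306^2 + 0.068^2 + 0.172^2 + 0.47^2)
= sqrt(0.348744)
= 0.5905

0.5905


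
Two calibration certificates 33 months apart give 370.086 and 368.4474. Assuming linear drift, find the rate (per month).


rate = (v2 - v1) / months
= (368.4474 - 370.086) / 33
= -1.6386 / 33
= -0.0497

-0.0497


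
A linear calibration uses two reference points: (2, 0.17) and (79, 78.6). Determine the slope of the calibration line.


slope = (y2 - y1) / (x2 - x1)
= (78.6 - 0.17) / (79 - 2)
= 78.4300 / 77
= 1.0186

1.0186


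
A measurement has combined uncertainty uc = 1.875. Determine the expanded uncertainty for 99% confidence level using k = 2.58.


U = k * uc
U = 2.58 * 1.875
U = 4.8375

4.8375


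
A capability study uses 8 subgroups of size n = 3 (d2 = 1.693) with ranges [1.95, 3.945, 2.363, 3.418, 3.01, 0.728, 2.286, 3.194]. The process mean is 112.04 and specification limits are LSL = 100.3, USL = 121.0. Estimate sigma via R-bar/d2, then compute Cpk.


R_bar = (1.95 + 3.945 + 2.363 + 3.418 + 3.01 + 0.728 + 2.286 + 3.194) / 8 = 2.61175
sigma = R_bar / d2 = 2.61175 / 1.693 = 1.5426757
Cp = (USL - LSL)/(6*sigma) = (121.0 - 100.3)/(6*1.5426757) = 2.2364
Cpu = (121.0 - 112.04)/(3*1.5426757) = 1.9360
Cpl = (112.04 - 100.3)/(3*1.5426757) = 2.5367
Cpk = min(Cpu, Cpl) = 1.9360

1.9360


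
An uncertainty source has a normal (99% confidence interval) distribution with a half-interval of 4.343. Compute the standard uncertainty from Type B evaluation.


u_B = half_width / 2.576
u_B = 4.343 / 2.576
u_B = 1.6859

1.6859


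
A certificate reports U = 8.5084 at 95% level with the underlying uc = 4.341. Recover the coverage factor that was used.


k = U / uc
k = 8.5084 / 4.341
k = 1.96

1.96


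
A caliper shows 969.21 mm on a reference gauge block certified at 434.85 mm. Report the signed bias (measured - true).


Systematic error = measured - true
= 969.21 - 434.85
= 534.3600

534.3600


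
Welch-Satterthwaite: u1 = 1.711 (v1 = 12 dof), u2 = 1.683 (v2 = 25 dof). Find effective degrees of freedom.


uc = sqrt(u1^2 + u2^2) = sqrt(1.711^2 + 1.683^2) = 2.4000021
v_eff = uc^4 / (u1^4/v1 + u2^4/v2)
= 2.4000021^4 / (1.711^4/12 + 1.683^4/25)
= 33.177716 / 1.035118
v_eff = 32.0521

32.0521


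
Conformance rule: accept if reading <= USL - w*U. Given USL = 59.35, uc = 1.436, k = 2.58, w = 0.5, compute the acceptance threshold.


U = k * uc = 2.58 * 1.436 = 3.70488
guard band g = w * U = 0.5 * 3.70488 = 1.85244
AL = USL - g = 59.35 - 1.85244
AL = 57.4976

57.4976


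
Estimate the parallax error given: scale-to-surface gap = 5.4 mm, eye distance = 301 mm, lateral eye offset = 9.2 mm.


error = h * offset / d
= 5.4 * 9.2 / 301
= 0.1650

0.1650


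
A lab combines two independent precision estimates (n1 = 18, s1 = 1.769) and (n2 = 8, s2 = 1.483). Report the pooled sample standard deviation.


s_p = sqrt(((n1-1)*s1^2 + (n2-1)*s2^2) / (n1+n2-2))
numerator = (18-1)*1.769^2 + (8-1)*1.483^2 = 53.199137 + 15.395023 = 68.59416
denominator = 18 + 8 - 2 = 24
s_p^2 = 68.59416 / 24 = 2.85809
s_p = sqrt(2.85809) = 1.6906

1.6906


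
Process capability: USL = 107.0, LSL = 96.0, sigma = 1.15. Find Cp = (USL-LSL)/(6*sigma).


Cp = (USL - LSL) / (6 * sigma)
= (107.0 - 96.0) / (6 * 1.15)
= 11.0000 / 6.9000
= 1.5942

1.5942


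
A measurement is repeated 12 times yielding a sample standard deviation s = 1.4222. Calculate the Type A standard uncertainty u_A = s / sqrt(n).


u_A = s / sqrt(n)
u_A = 1.4222 / sqrt(12)
u_A = 1.4222 / 3.4641016
u_A = 0.4106

0.4106


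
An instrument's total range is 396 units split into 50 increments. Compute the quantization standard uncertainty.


resolution = range / divisions
resolution = 396 / 50 = 7.92
u_res = resolution / (2*sqrt(3))
u_res = 7.92 / 3.4641016
u_res = 2.2863

2.2863


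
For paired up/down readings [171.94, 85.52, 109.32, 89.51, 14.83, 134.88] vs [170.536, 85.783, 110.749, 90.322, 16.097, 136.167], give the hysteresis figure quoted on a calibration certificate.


|171.94 - 170.536| = 1.4040
|85.52 - 85.783| = 0.2630
|109.32 - 110.749| = 1.4290
|89.51 - 90.322| = 0.8120
|14.83 - 16.097| = 1.2670
|134.88 - 136.167| = 1.2870
hysteresis = max(diffs) = 1.4290

1.4290


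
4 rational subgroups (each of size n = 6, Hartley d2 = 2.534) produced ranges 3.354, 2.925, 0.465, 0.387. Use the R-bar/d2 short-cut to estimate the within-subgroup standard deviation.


R_bar = (3.354 + 2.925 + 0.465 + 0.387) / 4
R_bar = 7.131 / 4 = 1.78275
sigma_hat = R_bar / d2 = 1.78275 / 2.534 = 0.7035

0.7035


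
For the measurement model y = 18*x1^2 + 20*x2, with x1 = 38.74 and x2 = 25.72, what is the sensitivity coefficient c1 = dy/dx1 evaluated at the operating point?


y = 18*x1^2 + 20*x2
dy/dx1 = 2*18*x1
Evaluate at x1 = 38.74: c1 = 36 * 38.74
c1 = 1394.6400

1394.6400


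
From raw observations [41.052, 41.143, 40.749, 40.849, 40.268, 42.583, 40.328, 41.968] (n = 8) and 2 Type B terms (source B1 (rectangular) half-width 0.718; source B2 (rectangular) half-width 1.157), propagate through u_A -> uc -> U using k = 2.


mean = (41.052 + 41.143 + 40.749 + 40.849 + 40.268 + 42.583 + 40.328 + 41.968) / 8 = 41.1175
s = sqrt(sum((x - mean)^2)/(n-1)) = 0.79541777
u_A = s / sqrt(n) = 0.79541777 / sqrt(8) = 0.28122265
u_B1 = 0.718 / sqrt(3) = 0.41453749
u_B2 = 1.157 / sqrt(3) = 0.66799426
uc = sqrt(0.28122265^2 + 0.41453749^2 + 0.66799426^2) = 0.8349514
U = k * uc = 2 * 0.8349514
U = 1.6699

1.6699


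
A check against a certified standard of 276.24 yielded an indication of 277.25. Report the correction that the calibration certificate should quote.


Correction = standard - reading
= 276.24 - 277.25
= -1.0100

-1.0100


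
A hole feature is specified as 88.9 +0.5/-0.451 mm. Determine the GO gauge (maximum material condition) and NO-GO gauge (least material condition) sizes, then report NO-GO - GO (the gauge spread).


GO = nominal - lower_tol (smallest hole = maximum material condition)
GO = 88.9 - 0.451 = 88.449
NO-GO = nominal + upper_tol (largest hole = least material condition)
NO-GO = 88.9 + 0.5 = 89.4
spread = NO-GO - GO = 89.4 - 88.449 = 0.9510

0.9510


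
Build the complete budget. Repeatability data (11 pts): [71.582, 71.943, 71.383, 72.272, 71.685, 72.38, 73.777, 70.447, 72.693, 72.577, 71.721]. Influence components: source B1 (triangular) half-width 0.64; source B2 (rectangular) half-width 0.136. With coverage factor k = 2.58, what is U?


mean = (71.582 + 71.943 + 71.383 + 72.272 + 71.685 + 72.38 + 73.777 + 70.447 + 72.693 + 72.577 + 71.721) / 11 = 72.04181818
s = sqrt(sum((x - mean)^2)/(n-1)) = 0.85542923
u_A = s / sqrt(n) = 0.85542923 / sqrt(11) = 0.25792162
u_B1 = 0.64 / sqrt(6) = 0.26127891
u_B2 = 0.136 / sqrt(3) = 0.078519637
uc = sqrt(0.25792162^2 + 0.26127891^2 + 0.078519637^2) = 0.37544049
U = k * uc = 2.58 * 0.37544049
U = 0.9686

0.9686


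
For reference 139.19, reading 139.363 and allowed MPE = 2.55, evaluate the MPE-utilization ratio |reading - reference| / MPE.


e = indication - reference = 139.363 - 139.19 = 0.1730
|e| = 0.1730
ratio = |e| / MPE = 0.1730 / 2.55
ratio = 0.0678

0.0678


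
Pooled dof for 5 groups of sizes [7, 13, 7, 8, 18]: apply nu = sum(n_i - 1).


nu = sum_i (n_i - 1)
nu = ((7 - 1) + (13 - 1) + (7 - 1) + (8 - 1) + (18 - 1))
nu = 6 + 12 + 6 + 7 + 17
nu = 48

48


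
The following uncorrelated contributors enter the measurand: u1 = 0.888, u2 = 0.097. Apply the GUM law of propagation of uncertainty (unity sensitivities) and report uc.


uc = sqrt(0.888^2 + 0.097^2)
uc = sqrt(0.797953)
uc = 0.8933

0.8933


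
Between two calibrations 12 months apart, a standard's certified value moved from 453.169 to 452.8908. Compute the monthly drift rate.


rate = (v2 - v1) / months
= (452.8908 - 453.169) / 12
= -0.2782 / 12
= -0.0232

-0.0232


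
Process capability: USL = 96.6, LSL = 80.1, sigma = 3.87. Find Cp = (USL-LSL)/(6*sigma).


Cp = (USL - LSL) / (6 * sigma)
= (96.6 - 80.1) / (6 * 3.87)
= 16.5000 / 23.2200
= 0.7106

0.7106


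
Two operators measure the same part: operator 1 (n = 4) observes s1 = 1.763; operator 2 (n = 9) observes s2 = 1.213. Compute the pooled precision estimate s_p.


s_p = sqrt(((n1-1)*s1^2 + (n2-1)*s2^2) / (n1+n2-2))
numerator = (4-1)*1.763^2 + (9-1)*1.213^2 = 9.324507 + 11.770952 = 21.095459
denominator = 4 + 9 - 2 = 11
s_p^2 = 21.095459 / 11 = 1.917769
s_p = sqrt(1.917769) = 1.3848

1.3848


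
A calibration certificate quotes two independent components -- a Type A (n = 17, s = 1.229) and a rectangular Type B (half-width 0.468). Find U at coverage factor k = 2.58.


u_A = s / sqrt(n) = 1.229 / sqrt(17) = 0.29807628
u_B = half_width / sqrt(3) = 0.468 / sqrt(3) = 0.27019993
uc = sqrt(u_A^2 + u_B^2) = sqrt(0.29807628^2 + 0.27019993^2) = 0.40231514
U = k * uc = 2.58 * 0.40231514
U = 1.0380

1.0380


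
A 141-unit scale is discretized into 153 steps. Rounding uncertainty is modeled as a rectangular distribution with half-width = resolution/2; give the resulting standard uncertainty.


resolution = range / divisions
resolution = 141 / 153 = 0.92156863
u_res = resolution / (2*sqrt(3))
u_res = 0.92156863 / 3.4641016
u_res = 0.2660

0.2660


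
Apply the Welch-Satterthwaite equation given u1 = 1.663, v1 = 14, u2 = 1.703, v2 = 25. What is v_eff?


uc = sqrt(u1^2 + u2^2) = sqrt(1.663^2 + 1.703^2) = 2.3802895
v_eff = uc^4 / (u1^4/v1 + u2^4/v2)
= 2.3802895^4 / (1.663^4/14 + 1.703^4/25)
= 32.101042 / 0.88276077
v_eff = 36.3644

36.3644


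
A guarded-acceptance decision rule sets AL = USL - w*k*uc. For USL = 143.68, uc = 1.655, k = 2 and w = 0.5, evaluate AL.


U = k * uc = 2 * 1.655 = 3.31
guard band g = w * U = 0.5 * 3.31 = 1.655
AL = USL - g = 143.68 - 1.655
AL = 142.0250

142.0250


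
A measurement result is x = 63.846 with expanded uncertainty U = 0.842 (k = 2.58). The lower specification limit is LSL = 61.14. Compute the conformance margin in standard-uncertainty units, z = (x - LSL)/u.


u = U / k = 0.842 / 2.58 = 0.32635659
margin = |LSL - x| = |61.14 - 63.846| = 2.706
z = margin / u = 2.706 / 0.32635659
z = 8.2915

8.2915


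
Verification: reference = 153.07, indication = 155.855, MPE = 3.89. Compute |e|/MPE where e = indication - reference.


e = indication - reference = 155.855 - 153.07 = 2.7850
|e| = 2.7850
ratio = |e| / MPE = 2.7850 / 3.89
ratio = 0.7159

0.7159


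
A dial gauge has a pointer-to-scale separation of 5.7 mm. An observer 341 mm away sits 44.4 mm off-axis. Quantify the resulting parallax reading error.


error = h * offset / d
= 5.7 * 44.4 / 341
= 0.7422

0.7422


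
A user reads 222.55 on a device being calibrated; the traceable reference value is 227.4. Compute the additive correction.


Correction = standard - reading
= 227.4 - 222.55
= 4.8500

4.8500


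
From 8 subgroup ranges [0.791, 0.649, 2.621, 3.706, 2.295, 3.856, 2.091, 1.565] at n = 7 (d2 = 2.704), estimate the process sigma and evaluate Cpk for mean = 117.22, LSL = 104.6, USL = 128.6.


R_bar = (0.791 + 0.649 + 2.621 + 3.706 + 2.295 + 3.856 + 2.091 + 1.565) / 8 = 2.19675
sigma = R_bar / d2 = 2.19675 / 2.704 = 0.81240754
Cp = (USL - LSL)/(6*sigma) = (128.6 - 104.6)/(6*0.81240754) = 4.9236
Cpu = (128.6 - 117.22)/(3*0.81240754) = 4.6692
Cpl = (117.22 - 104.6)/(3*0.81240754) = 5.1780
Cpk = min(Cpu, Cpl) = 4.6692

4.6692


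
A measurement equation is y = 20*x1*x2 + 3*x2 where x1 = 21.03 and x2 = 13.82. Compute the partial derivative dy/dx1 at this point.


y = 20*x1*x2 + 3*x2
dy/dx1 = 20*x2
Evaluate at x2 = 13.82: c1 = 20 * 13.82
c1 = 276.4000

276.4000


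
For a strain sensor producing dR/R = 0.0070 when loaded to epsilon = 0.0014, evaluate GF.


GF = (dR/R) / epsilon
= 0.0070 / 0.0014
= 5.0000

5.0000


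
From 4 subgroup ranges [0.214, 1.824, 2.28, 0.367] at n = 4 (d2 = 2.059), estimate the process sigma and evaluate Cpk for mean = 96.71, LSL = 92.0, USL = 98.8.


R_bar = (0.214 + 1.824 + 2.28 + 0.367) / 4 = 1.17125
sigma = R_bar / d2 = 1.17125 / 2.059 = 0.5688441
Cp = (USL - LSL)/(6*sigma) = (98.8 - 92.0)/(6*0.5688441) = 1.9923
Cpu = (98.8 - 96.71)/(3*0.5688441) = 1.2247
Cpl = (96.71 - 92.0)/(3*0.5688441) = 2.7600
Cpk = min(Cpu, Cpl) = 1.2247

1.2247


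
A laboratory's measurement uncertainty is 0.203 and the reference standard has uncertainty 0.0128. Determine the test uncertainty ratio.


TUR = u_lab / u_ref
= 0.203 / 0.0128
= 15.8594

15.8594


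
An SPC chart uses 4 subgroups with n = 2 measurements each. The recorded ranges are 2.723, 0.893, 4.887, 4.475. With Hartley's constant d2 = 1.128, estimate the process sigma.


R_bar = (2.723 + 0.893 + 4.887 + 4.475) / 4
R_bar = 12.978 / 4 = 3.2445
sigma_hat = R_bar / d2 = 3.2445 / 1.128 = 2.8763

2.8763


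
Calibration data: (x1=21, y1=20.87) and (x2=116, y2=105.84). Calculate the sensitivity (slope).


slope = (y2 - y1) / (x2 - x1)
= (105.84 - 20.87) / (116 - 21)
= 84.9700 / 95
= 0.8944

0.8944


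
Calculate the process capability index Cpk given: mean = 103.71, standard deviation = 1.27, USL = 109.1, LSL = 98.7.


Cpu = (USL - mean) / (3*sigma) = (109.1 - 103.71) / (3*1.27) = 1.4147
Cpl = (mean - LSL) / (3*sigma) = (103.71 - 98.7) / (3*1.27) = 1.3150
Cpk = min(Cpu, Cpl) = 1.3150

1.3150


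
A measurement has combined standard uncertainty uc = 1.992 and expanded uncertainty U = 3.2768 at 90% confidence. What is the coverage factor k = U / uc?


k = U / uc
k = 3.2768 / 1.992
k = 1.645

1.645


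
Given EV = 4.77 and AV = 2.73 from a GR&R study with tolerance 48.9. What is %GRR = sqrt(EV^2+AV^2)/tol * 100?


GRR = sqrt(EV^2 + AV^2) = sqrt(4.77^2 + 2.73^2) = 5.4959803
%GRR = GRR / tol * 100 = 5.4959803 / 48.9 * 100
%GRR = 11.2392

11.2392


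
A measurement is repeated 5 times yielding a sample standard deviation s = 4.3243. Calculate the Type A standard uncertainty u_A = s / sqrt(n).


u_A = s / sqrt(n)
u_A = 4.3243 / sqrt(5)
u_A = 4.3243 / 2.236068
u_A = 1.9339

1.9339


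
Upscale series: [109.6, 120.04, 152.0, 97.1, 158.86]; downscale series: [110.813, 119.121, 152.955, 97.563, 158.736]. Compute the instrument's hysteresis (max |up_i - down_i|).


|109.6 - 110.813| = 1.2130
|120.04 - 119.121| = 0.9190
|152.0 - 152.955| = 0.9550
|97.1 - 97.563| = 0.4630
|158.86 - 158.736| = 0.1240
hysteresis = max(diffs) = 1.2130

1.2130


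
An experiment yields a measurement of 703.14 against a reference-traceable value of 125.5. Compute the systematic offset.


Systematic error = measured - true
= 703.14 - 125.5
= 577.6400

577.6400


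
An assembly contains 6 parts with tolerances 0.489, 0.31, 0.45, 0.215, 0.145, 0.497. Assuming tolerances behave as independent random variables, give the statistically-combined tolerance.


RSS = sqrt(0.489^2 + 0.31^2 + 0.45^2 + 0.215^2 + 0.145^2 + 0.497^2)
= sqrt(0.85198)
= 0.9230

0.9230


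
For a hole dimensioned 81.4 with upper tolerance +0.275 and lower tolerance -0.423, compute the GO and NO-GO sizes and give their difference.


GO = nominal - lower_tol (smallest hole = maximum material condition)
GO = 81.4 - 0.423 = 80.977
NO-GO = nominal + upper_tol (largest hole = least material condition)
NO-GO = 81.4 + 0.275 = 81.675
spread = NO-GO - GO = 81.675 - 80.977 = 0.6980

0.6980


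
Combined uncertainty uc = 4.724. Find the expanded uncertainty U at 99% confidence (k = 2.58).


U = k * uc
U = 2.58 * 4.724
U = 12.1879

12.1879


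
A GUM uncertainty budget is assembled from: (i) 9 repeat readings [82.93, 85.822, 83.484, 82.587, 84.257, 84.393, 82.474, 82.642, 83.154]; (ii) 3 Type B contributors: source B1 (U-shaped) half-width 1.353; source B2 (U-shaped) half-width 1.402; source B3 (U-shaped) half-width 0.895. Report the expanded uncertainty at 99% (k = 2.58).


mean = (82.93 + 85.822 + 83.484 + 82.587 + 84.257 + 84.393 + 82.474 + 82.642 + 83.154) / 9 = 83.527
s = sqrt(sum((x - mean)^2)/(n-1)) = 1.1080897
u_A = s / sqrt(n) = 1.1080897 / sqrt(9) = 0.36936323
u_B1 = 1.353 / sqrt(2) = 0.95671547
u_B2 = 1.402 / sqrt(2) = 0.99136371
u_B3 = 0.895 / sqrt(2) = 0.63286057
uc = sqrt(0.36936323^2 + 0.95671547^2 + 0.99136371^2 + 0.63286057^2) = 1.5604641
U = k * uc = 2.58 * 1.5604641
U = 4.0260

4.0260


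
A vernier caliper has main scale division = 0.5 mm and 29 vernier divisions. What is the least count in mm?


LC = MSD / n_div
= 0.5 / 29
= 0.0172

0.0172


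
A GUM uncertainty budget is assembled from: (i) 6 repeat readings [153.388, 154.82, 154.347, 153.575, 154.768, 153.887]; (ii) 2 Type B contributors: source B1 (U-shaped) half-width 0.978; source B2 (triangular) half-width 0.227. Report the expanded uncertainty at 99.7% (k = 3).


mean = (153.388 + 154.82 + 154.347 + 153.575 + 154.768 + 153.887) / 6 = 154.1308333
s = sqrt(sum((x - mean)^2)/(n-1)) = 0.60792546
u_A = s / sqrt(n) = 0.60792546 / sqrt(6) = 0.24818453
u_B1 = 0.978 / sqrt(2) = 0.69155043
u_B2 = 0.227 / sqrt(6) = 0.092672362
uc = sqrt(0.24818453^2 + 0.69155043^2 + 0.092672362^2) = 0.74055771
U = k * uc = 3 * 0.74055771
U = 2.2217

2.2217


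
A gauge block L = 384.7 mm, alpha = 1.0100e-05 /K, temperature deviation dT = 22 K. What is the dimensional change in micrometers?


dL = L * alpha * dT
= 384.7 * 1.0100e-05 * 22
= 0.0854803 mm
dL_um = 0.0854803 * 1000 = 85.4803 um

85.4803


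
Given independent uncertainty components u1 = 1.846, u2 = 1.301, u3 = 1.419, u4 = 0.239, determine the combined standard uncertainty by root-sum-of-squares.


uc = sqrt(1.846^2 + 1.301^2 + 1.419^2 + 0.239^2)
uc = sqrt(7.170999)
uc = 2.6779

2.6779


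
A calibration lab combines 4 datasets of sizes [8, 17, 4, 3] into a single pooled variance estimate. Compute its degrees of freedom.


nu = sum_i (n_i - 1)
nu = ((8 - 1) + (17 - 1) + (4 - 1) + (3 - 1))
nu = 7 + 16 + 3 + 2
nu = 28

28


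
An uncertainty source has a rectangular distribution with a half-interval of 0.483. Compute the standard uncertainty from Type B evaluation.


u_B = half_width / sqrt(3)
u_B = 0.483 / 1.7320508
u_B = 0.2789

0.2789


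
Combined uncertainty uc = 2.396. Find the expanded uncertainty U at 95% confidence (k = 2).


U = k * uc
U = 2 * 2.396
U = 4.7920

4.7920


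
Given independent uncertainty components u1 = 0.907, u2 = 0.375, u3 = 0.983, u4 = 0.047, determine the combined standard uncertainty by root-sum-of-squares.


uc = sqrt(0.907^2 + 0.375^2 + 0.983^2 + 0.047^2)
uc = sqrt(1.931772)
uc = 1.3899

1.3899


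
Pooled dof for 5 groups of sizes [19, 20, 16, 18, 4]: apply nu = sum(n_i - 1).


nu = sum_i (n_i - 1)
nu = ((19 - 1) + (20 - 1) + (16 - 1) + (18 - 1) + (4 - 1))
nu = 18 + 19 + 15 + 17 + 3
nu = 72

72


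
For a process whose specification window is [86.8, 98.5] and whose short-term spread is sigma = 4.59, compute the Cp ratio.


Cp = (USL - LSL) / (6 * sigma)
= (98.5 - 86.8) / (6 * 4.59)
= 11.7000 / 27.5400
= 0.4248

0.4248


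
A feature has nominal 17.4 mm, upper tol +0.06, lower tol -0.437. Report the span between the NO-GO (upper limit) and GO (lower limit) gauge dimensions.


GO = nominal - lower_tol (smallest hole = maximum material condition)
GO = 17.4 - 0.437 = 16.963
NO-GO = nominal + upper_tol (largest hole = least material condition)
NO-GO = 17.4 + 0.06 = 17.46
spread = NO-GO - GO = 17.46 - 16.963 = 0.4970

0.4970


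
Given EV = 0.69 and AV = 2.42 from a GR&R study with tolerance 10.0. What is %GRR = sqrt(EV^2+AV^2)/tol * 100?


GRR = sqrt(EV^2 + AV^2) = sqrt(0.69^2 + 2.42^2) = 2.5164459
%GRR = GRR / tol * 100 = 2.5164459 / 10.0 * 100
%GRR = 25.1645

25.1645


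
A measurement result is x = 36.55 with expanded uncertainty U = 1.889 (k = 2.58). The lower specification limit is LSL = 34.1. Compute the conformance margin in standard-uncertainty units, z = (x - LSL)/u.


u = U / k = 1.889 / 2.58 = 0.73217054
margin = |LSL - x| = |34.1 - 36.55| = 2.45
z = margin / u = 2.45 / 0.73217054
z = 3.3462

3.3462


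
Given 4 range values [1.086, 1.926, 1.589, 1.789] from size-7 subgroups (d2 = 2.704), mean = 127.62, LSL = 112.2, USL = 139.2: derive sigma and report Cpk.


R_bar = (1.086 + 1.926 + 1.589 + 1.789) / 4 = 1.5975
sigma = R_bar / d2 = 1.5975 / 2.704 = 0.59079142
Cp = (USL - LSL)/(6*sigma) = (139.2 - 112.2)/(6*0.59079142) = 7.6169
Cpu = (139.2 - 127.62)/(3*0.59079142) = 6.5336
Cpl = (127.62 - 112.2)/(3*0.59079142) = 8.7002
Cpk = min(Cpu, Cpl) = 6.5336

6.5336


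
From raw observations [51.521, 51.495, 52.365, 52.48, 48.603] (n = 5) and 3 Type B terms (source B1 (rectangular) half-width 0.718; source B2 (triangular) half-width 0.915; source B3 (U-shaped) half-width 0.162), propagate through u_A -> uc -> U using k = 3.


mean = (51.521 + 51.495 + 52.365 + 52.48 + 48.603) / 5 = 51.2928
s = sqrt(sum((x - mean)^2)/(n-1)) = 1.5721833
u_A = s / sqrt(n) = 1.5721833 / sqrt(5) = 0.70310175
u_B1 = 0.718 / sqrt(3) = 0.41453749
u_B2 = 0.915 / sqrt(6) = 0.37354719
u_B3 = 0.162 / sqrt(2) = 0.1145513
uc = sqrt(0.70310175^2 + 0.41453749^2 + 0.37354719^2 + 0.1145513^2) = 0.90490491
U = k * uc = 3 * 0.90490491
U = 2.7147

2.7147


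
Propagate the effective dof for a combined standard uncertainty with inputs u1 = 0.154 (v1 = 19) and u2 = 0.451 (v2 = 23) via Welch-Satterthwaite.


uc = sqrt(u1^2 + u2^2) = sqrt(0.154^2 + 0.451^2) = 0.47656794
v_eff = uc^4 / (u1^4/v1 + u2^4/v2)
= 0.47656794^4 / (0.154^4/19 + 0.451^4/23)
= 0.051582132 / 0.0018283837
v_eff = 28.2119

28.2119


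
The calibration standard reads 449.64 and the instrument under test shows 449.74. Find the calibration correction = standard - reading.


Correction = standard - reading
= 449.64 - 449.74
= -0.1000

-0.1000


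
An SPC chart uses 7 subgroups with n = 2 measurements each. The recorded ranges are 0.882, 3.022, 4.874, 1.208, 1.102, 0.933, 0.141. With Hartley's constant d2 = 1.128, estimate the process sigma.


R_bar = (0.882 + 3.022 + 4.874 + 1.208 + 1.102 + 0.933 + 0.141) / 7
R_bar = 12.162 / 7 = 1.7374286
sigma_hat = R_bar / d2 = 1.7374286 / 1.128 = 1.5403

1.5403


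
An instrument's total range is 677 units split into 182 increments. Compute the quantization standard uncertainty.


resolution = range / divisions
resolution = 677 / 182 = 3.7197802
u_res = resolution / (2*sqrt(3))
u_res = 3.7197802 / 3.4641016
u_res = 1.0738

1.0738


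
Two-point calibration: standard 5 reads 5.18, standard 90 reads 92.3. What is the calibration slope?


slope = (y2 - y1) / (x2 - x1)
= (92.3 - 5.18) / (90 - 5)
= 87.1200 / 85
= 1.0249

1.0249


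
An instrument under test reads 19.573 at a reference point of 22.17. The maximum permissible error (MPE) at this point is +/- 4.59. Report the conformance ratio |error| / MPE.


e = indication - reference = 19.573 - 22.17 = -2.5970
|e| = 2.5970
ratio = |e| / MPE = 2.5970 / 4.59
ratio = 0.5658

0.5658


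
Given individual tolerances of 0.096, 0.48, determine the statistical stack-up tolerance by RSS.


RSS = sqrt(0.096^2 + 0.48^2)
= sqrt(0.239616)
= 0.4895

0.4895


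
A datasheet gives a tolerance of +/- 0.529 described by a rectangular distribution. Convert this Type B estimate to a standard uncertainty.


u_B = half_width / sqrt(3)
u_B = 0.529 / 1.7320508
u_B = 0.3054

0.3054


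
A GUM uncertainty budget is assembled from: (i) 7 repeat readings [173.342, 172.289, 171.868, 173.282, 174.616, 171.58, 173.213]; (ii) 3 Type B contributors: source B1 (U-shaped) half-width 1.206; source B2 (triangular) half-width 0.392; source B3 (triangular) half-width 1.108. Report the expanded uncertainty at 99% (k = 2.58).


mean = (173.342 + 172.289 + 171.868 + 173.282 + 174.616 + 171.58 + 173.213) / 7 = 172.8842857
s = sqrt(sum((x - mean)^2)/(n-1)) = 1.0458593
u_A = s / sqrt(n) = 1.0458593 / sqrt(7) = 0.39529766
u_B1 = 1.206 / sqrt(2) = 0.85277078
u_B2 = 0.392 / sqrt(6) = 0.16003333
u_B3 = 1.108 / sqrt(6) = 0.45233911
uc = sqrt(0.39529766^2 + 0.85277078^2 + 0.16003333^2 + 0.45233911^2) = 1.0553197
U = k * uc = 2.58 * 1.0553197
U = 2.7227

2.7227


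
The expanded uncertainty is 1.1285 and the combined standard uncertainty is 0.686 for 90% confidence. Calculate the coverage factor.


k = U / uc
k = 1.1285 / 0.686
k = 1.645

1.645


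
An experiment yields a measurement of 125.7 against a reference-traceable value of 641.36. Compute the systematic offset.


Systematic error = measured - true
= 125.7 - 641.36
= -515.6600

-515.6600


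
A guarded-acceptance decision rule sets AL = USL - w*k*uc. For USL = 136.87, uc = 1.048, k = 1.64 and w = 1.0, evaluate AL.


U = k * uc = 1.64 * 1.048 = 1.71872
guard band g = w * U = 1.0 * 1.71872 = 1.71872
AL = USL - g = 136.87 - 1.71872
AL = 135.1513

135.1513


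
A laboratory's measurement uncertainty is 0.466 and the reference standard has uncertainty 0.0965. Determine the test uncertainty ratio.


TUR = u_lab / u_ref
= 0.466 / 0.0965
= 4.8290

4.8290


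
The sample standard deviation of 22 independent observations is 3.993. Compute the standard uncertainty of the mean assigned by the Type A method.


u_A = s / sqrt(n)
u_A = 3.993 / sqrt(22)
u_A = 3.993 / 4.6904158
u_A = 0.8513

0.8513


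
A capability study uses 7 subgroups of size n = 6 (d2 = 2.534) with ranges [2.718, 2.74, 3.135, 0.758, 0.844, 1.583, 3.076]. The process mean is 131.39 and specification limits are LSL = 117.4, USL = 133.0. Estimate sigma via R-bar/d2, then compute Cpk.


R_bar = (2.718 + 2.74 + 3.135 + 0.758 + 0.844 + 1.583 + 3.076) / 7 = 2.122
sigma = R_bar / d2 = 2.122 / 2.534 = 0.83741121
Cp = (USL - LSL)/(6*sigma) = (133.0 - 117.4)/(6*0.83741121) = 3.1048
Cpu = (133.0 - 131.39)/(3*0.83741121) = 0.6409
Cpl = (131.39 - 117.4)/(3*0.83741121) = 5.5687
Cpk = min(Cpu, Cpl) = 0.6409

0.6409


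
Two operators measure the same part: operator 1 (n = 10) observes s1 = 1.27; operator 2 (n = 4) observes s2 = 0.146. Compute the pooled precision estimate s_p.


s_p = sqrt(((n1-1)*s1^2 + (n2-1)*s2^2) / (n1+n2-2))
numerator = (10-1)*1.27^2 + (4-1)*0.146^2 = 14.5161 + 0.063948 = 14.580048
denominator = 10 + 4 - 2 = 12
s_p^2 = 14.580048 / 12 = 1.215004
s_p = sqrt(1.215004) = 1.1023

1.1023


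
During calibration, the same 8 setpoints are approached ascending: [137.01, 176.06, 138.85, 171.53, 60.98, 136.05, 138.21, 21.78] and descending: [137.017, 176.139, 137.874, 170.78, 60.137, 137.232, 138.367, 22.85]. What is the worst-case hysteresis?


|137.01 - 137.017| = 0.0070
|176.06 - 176.139| = 0.0790
|138.85 - 137.874| = 0.9760
|171.53 - 170.78| = 0.7500
|60.98 - 60.137| = 0.8430
|136.05 - 137.232| = 1.1820
|138.21 - 138.367| = 0.1570
|21.78 - 22.85| = 1.0700
hysteresis = max(diffs) = 1.1820

1.1820


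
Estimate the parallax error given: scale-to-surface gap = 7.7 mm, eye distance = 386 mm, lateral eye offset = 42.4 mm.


error = h * offset / d
= 7.7 * 42.4 / 386
= 0.8458

0.8458


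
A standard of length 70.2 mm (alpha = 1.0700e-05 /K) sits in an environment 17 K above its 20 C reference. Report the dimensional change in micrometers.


dL = L * alpha * dT
= 70.2 * 1.0700e-05 * 17
= 0.0127694 mm
dL_um = 0.0127694 * 1000 = 12.7694 um

12.7694


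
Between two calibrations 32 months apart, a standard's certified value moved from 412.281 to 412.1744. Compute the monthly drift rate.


rate = (v2 - v1) / months
= (412.1744 - 412.281) / 32
= -0.1066 / 32
= -0.0033

-0.0033


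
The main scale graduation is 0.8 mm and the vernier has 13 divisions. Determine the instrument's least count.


LC = MSD / n_div
= 0.8 / 13
= 0.0615

0.0615


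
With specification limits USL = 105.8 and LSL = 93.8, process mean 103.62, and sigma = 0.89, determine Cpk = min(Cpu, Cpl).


Cpu = (USL - mean) / (3*sigma) = (105.8 - 103.62) / (3*0.89) = 0.8165
Cpl = (mean - LSL) / (3*sigma) = (103.62 - 93.8) / (3*0.89) = 3.6779
Cpk = min(Cpu, Cpl) = 0.8165

0.8165


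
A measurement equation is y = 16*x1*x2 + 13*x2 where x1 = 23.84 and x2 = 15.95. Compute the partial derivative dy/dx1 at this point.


y = 16*x1*x2 + 13*x2
dy/dx1 = 16*x2
Evaluate at x2 = 15.95: c1 = 16 * 15.95
c1 = 255.2000

255.2000


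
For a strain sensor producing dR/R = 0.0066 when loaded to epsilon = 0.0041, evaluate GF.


GF = (dR/R) / epsilon
= 0.0066 / 0.0041
= 1.6098

1.6098


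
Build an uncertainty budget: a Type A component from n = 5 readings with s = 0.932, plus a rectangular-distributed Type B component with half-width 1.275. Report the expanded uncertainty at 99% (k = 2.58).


u_A = s / sqrt(n) = 0.932 / sqrt(5) = 0.41680307
u_B = half_width / sqrt(3) = 1.275 / sqrt(3) = 0.73612159
uc = sqrt(u_A^2 + u_B^2) = sqrt(0.41680307^2 + 0.73612159^2) = 0.84593132
U = k * uc = 2.58 * 0.84593132
U = 2.1825

2.1825


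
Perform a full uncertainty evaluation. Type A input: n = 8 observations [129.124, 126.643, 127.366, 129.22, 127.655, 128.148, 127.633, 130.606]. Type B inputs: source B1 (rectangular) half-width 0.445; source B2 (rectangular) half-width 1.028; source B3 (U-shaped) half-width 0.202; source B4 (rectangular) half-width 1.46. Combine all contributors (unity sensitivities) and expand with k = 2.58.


mean = (129.124 + 126.643 + 127.366 + 129.22 + 127.655 + 128.148 + 127.633 + 130.606) / 8 = 128.299375
s = sqrt(sum((x - mean)^2)/(n-1)) = 1.2730746
u_A = s / sqrt(n) = 1.2730746 / sqrt(8) = 0.45009984
u_B1 = 0.445 / sqrt(3) = 0.25692087
u_B2 = 1.028 / sqrt(3) = 0.59351608
u_B3 = 0.202 / sqrt(2) = 0.14283557
u_B4 = 1.46 / sqrt(3) = 0.84293139
uc = sqrt(0.45009984^2 + 0.25692087^2 + 0.59351608^2 + 0.14283557^2 + 0.84293139^2) = 1.1626671
U = k * uc = 2.58 * 1.1626671
U = 2.9997

2.9997


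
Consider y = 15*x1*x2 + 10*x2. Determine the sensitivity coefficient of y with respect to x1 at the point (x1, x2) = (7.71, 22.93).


y = 15*x1*x2 + 10*x2
dy/dx1 = 15*x2
Evaluate at x2 = 22.93: c1 = 15 * 22.93
c1 = 343.9500

343.9500


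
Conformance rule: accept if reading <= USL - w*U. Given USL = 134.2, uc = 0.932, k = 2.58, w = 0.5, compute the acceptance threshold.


U = k * uc = 2.58 * 0.932 = 2.40456
guard band g = w * U = 0.5 * 2.40456 = 1.20228
AL = USL - g = 134.2 - 1.20228
AL = 132.9977

132.9977


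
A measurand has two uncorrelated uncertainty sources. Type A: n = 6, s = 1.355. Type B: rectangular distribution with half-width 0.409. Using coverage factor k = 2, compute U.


u_A = s / sqrt(n) = 1.355 / sqrt(6) = 0.55317643
u_B = half_width / sqrt(3) = 0.409 / sqrt(3) = 0.23613626
uc = sqrt(u_A^2 + u_B^2) = sqrt(0.55317643^2 + 0.23613626^2) = 0.60146862
U = k * uc = 2 * 0.60146862
U = 1.2029

1.2029


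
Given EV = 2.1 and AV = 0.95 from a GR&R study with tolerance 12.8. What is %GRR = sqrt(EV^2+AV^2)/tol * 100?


GRR = sqrt(EV^2 + AV^2) = sqrt(2.1^2 + 0.95^2) = 2.3048861
%GRR = GRR / tol * 100 = 2.3048861 / 12.8 * 100
%GRR = 18.0069

18.0069


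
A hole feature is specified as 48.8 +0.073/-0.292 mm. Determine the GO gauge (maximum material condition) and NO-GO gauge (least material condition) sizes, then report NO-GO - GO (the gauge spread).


GO = nominal - lower_tol (smallest hole = maximum material condition)
GO = 48.8 - 0.292 = 48.508
NO-GO = nominal + upper_tol (largest hole = least material condition)
NO-GO = 48.8 + 0.073 = 48.873
spread = NO-GO - GO = 48.873 - 48.508 = 0.3650

0.3650


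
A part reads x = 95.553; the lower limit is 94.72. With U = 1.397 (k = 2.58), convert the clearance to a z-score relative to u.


u = U / k = 1.397 / 2.58 = 0.54147287
margin = |LSL - x| = |94.72 - 95.553| = 0.833
z = margin / u = 0.833 / 0.54147287
z = 1.5384

1.5384


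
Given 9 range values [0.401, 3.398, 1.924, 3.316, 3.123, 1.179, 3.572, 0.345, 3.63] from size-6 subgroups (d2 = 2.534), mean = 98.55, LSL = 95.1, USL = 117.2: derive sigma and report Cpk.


R_bar = (0.401 + 3.398 + 1.924 + 3.316 + 3.123 + 1.179 + 3.572 + 0.345 + 3.63) / 9 = 2.3208889
sigma = R_bar / d2 = 2.3208889 / 2.534 = 0.91589933
Cp = (USL - LSL)/(6*sigma) = (117.2 - 95.1)/(6*0.91589933) = 4.0215
Cpu = (117.2 - 98.55)/(3*0.91589933) = 6.7875
Cpl = (98.55 - 95.1)/(3*0.91589933) = 1.2556
Cpk = min(Cpu, Cpl) = 1.2556

1.2556


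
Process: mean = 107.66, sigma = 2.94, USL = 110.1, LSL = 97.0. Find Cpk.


Cpu = (USL - mean) / (3*sigma) = (110.1 - 107.66) / (3*2.94) = 0.2766
Cpl = (mean - LSL) / (3*sigma) = (107.66 - 97.0) / (3*2.94) = 1.2086
Cpk = min(Cpu, Cpl) = 0.2766

0.2766


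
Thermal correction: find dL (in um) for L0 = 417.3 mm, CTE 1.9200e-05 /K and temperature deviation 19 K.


dL = L * alpha * dT
= 417.3 * 1.9200e-05 * 19
= 0.1522310 mm
dL_um = 0.1522310 * 1000 = 152.2310 um

152.2310


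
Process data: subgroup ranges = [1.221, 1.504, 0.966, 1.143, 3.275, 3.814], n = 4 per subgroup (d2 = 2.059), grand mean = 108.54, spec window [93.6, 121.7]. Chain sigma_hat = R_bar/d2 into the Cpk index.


R_bar = (1.221 + 1.504 + 0.966 + 1.143 + 3.275 + 3.814) / 6 = 1.9871667
sigma = R_bar / d2 = 1.9871667 / 2.059 = 0.96511253
Cp = (USL - LSL)/(6*sigma) = (121.7 - 93.6)/(6*0.96511253) = 4.8526
Cpu = (121.7 - 108.54)/(3*0.96511253) = 4.5452
Cpl = (108.54 - 93.6)/(3*0.96511253) = 5.1600
Cpk = min(Cpu, Cpl) = 4.5452

4.5452


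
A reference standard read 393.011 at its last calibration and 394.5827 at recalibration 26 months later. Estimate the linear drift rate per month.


rate = (v2 - v1) / months
= (394.5827 - 393.011) / 26
= 1.5717 / 26
= 0.0604

0.0604


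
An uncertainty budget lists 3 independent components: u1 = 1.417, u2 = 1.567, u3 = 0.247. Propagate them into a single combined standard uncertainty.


uc = sqrt(1.417^2 + 1.567^2 + 0.247^2)
uc = sqrt(4.524387)
uc = 2.1271

2.1271


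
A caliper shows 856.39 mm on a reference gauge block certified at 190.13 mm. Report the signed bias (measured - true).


Systematic error = measured - true
= 856.39 - 190.13
= 666.2600

666.2600


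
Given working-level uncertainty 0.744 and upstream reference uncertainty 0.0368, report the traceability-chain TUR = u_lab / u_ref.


TUR = u_lab / u_ref
= 0.744 / 0.0368
= 20.2174

20.2174


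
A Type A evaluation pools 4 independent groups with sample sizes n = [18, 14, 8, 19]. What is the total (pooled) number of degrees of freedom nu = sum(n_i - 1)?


nu = sum_i (n_i - 1)
nu = ((18 - 1) + (14 - 1) + (8 - 1) + (19 - 1))
nu = 17 + 13 + 7 + 18
nu = 55

55


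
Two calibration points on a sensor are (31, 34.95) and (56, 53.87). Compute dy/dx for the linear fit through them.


slope = (y2 - y1) / (x2 - x1)
= (53.87 - 34.95) / (56 - 31)
= 18.9200 / 25
= 0.7568

0.7568
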